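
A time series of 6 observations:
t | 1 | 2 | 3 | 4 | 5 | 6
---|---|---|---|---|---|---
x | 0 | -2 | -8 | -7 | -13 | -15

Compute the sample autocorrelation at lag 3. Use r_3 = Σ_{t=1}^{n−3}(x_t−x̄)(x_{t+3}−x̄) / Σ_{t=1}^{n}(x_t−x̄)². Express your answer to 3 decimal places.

-0.131

Mean x̄ = (0 − 2 − 8 − 7 − 13 − 15)/6 = -7.5000
Deviations from mean: 7.5000, 5.5000, -0.5000, 0.5000, -5.5000, -7.5000
Σ(x_t−x̄)(x_{t+3}−x̄) = (3.7500) + (-30.2500) + (3.7500) = -22.7500
Denominator Σ(x_t−x̄)² = 173.5000
r_3 = -22.7500 / 173.5000 = -0.131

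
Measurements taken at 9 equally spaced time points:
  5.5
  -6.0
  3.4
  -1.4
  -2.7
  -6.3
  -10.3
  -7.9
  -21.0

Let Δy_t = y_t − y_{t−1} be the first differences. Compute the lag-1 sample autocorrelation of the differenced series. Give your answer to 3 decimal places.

First differences Δy: -11.5, 9.4, -4.8, -1.3, -3.6, -4.0, 2.4, -13.1
Mean of differences = -3.3125
Numerator Σ(Δy_t−Δȳ)(Δy_{t+1}−Δȳ) = -186.2064
Denominator Σ(Δy_t−Δȳ)² = 363.8888
r_1(Δy) = -186.2064 / 363.8888 = -0.512

-0.512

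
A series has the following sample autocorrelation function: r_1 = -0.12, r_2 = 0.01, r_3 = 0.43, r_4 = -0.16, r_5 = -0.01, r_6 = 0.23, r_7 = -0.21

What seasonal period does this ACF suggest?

3

The largest autocorrelation is r_3 = 0.43, with a weaker echo at lag 6 (0.23); the remaining lags stay at or below 0.01.
The dominant spike at lag 3 indicates a seasonal period of 3.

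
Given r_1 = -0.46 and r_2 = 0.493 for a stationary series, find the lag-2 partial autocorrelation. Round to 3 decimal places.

φ_{22} = (r_2 − r_1²) / (1 − r_1²)
r_1² = (-0.46)² = 0.2116
Numerator = 0.493 − 0.2116 = 0.2814; denominator = 1 − 0.2116 = 0.7884
φ_{22} = 0.2814 / 0.7884 = 0.357

0.357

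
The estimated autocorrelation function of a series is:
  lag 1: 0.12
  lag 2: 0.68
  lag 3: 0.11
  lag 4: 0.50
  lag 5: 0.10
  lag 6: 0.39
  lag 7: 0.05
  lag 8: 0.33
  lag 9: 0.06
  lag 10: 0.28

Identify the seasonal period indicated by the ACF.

The largest autocorrelation is r_2 = 0.68, with weaker echoes at lags 4 (0.50), 6 (0.39), 8 (0.33) and 10 (0.28); the remaining lags stay at or below 0.12.
The dominant spike at lag 2 indicates a seasonal period of 2.

2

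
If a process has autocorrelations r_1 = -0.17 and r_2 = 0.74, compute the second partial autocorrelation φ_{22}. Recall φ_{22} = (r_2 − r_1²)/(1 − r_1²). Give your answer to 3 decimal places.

0.732

φ_{22} = (r_2 − r_1²) / (1 − r_1²)
r_1² = (-0.17)² = 0.0289
Numerator = 0.74 − 0.0289 = 0.7111; denominator = 1 − 0.0289 = 0.9711
φ_{22} = 0.7111 / 0.9711 = 0.732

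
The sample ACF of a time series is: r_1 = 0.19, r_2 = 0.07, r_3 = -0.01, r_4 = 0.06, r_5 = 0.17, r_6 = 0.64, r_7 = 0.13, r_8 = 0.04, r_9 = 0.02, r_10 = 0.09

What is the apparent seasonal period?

6

The largest autocorrelation is r_6 = 0.64; the remaining lags stay at or below 0.19.
The dominant spike at lag 6 indicates a seasonal period of 6.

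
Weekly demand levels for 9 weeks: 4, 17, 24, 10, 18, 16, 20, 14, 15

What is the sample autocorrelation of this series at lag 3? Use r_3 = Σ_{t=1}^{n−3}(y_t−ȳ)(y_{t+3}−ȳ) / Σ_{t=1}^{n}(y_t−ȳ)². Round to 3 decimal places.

Mean ȳ = (4 + 17 + 24 + 10 + 18 + 16 + 20 + 14 + 15)/9 = 15.3333
Σ(y_t−ȳ)(y_{t+3}−ȳ) = (60.4444) + (4.4444) + (5.7778) + (-24.8889) + (-3.5556) + (-0.2222) = 42.0000
Denominator Σ(y_t−ȳ)² = 266.0000
r_3 = 42.0000 / 266.0000 = 0.158

0.158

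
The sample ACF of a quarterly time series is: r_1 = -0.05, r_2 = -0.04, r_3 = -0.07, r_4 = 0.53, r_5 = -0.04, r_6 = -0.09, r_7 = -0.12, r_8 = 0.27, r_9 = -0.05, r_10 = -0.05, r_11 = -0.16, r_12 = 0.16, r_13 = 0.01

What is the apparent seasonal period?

4

The largest autocorrelation is r_4 = 0.53, with weaker echoes at lags 8 (0.27) and 12 (0.16); the remaining lags stay at or below 0.01.
The dominant spike at lag 4 indicates a seasonal period of 4.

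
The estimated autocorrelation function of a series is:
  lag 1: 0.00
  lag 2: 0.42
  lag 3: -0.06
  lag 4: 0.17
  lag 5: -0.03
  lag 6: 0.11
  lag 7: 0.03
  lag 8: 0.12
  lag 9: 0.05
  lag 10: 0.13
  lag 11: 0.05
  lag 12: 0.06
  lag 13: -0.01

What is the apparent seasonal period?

The largest autocorrelation is r_2 = 0.42, with a weaker echo at lag 4 (0.17); the remaining lags stay at or below 0.13.
The dominant spike at lag 2 indicates a seasonal period of 2.

2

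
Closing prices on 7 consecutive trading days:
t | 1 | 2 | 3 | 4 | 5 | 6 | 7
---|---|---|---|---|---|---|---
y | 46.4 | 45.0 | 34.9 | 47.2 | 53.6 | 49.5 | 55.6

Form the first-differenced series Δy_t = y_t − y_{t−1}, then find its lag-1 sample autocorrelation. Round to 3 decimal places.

First differences Δy: -1.4, -10.1, 12.3, 6.4, -4.1, 6.1
Mean of differences = 1.5333
Numerator Σ(Δy_t−Δȳ)(Δy_{t+1}−Δȳ) = -91.8711
Denominator Σ(Δy_t−Δȳ)² = 336.1333
r_1(Δy) = -91.8711 / 336.1333 = -0.273

-0.273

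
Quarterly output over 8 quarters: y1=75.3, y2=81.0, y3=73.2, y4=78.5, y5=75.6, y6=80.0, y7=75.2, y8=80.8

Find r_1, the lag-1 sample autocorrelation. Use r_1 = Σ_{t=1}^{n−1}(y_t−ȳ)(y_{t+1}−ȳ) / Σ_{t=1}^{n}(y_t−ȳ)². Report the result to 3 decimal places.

-0.753

Mean ȳ = (75.3 + 81.0 + 73.2 + 78.5 + 75.6 + 80.0 + 75.2 + 80.8)/8 = 77.4500
Deviations from mean: -2.1500, 3.5500, -4.2500, 1.0500, -1.8500, 2.5500, -2.2500, 3.3500
Σ(y_t−ȳ)(y_{t+1}−ȳ) = (-7.6325) + (-15.0875) + (-4.4625) + (-1.9425) + (-4.7175) + (-5.7375) + (-7.5375) = -47.1175
Denominator Σ(y_t−ȳ)² = 62.6000
r_1 = -47.1175 / 62.6000 = -0.753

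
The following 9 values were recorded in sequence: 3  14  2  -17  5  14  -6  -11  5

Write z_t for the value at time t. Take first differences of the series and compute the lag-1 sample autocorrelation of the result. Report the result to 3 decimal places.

First differences Δz: 11, -12, -19, 22, 9, -20, -5, 16
Mean of differences = 0.2500
Numerator Σ(Δz_t−Δz̄)(Δz_{t+1}−Δz̄) = -277.8125
Denominator Σ(Δz_t−Δz̄)² = 1871.5000
r_1(Δz) = -277.8125 / 1871.5000 = -0.148

-0.148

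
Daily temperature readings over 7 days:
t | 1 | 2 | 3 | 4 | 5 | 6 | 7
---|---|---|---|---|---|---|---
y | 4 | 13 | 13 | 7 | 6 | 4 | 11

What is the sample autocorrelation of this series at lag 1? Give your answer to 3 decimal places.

Mean ȳ = (4 + 13 + 13 + 7 + 6 + 4 + 11)/7 = 8.2857
Deviations from mean: -4.2857, 4.7143, 4.7143, -1.2857, -2.2857, -4.2857, 2.7143
Σ(y_t−ȳ)(y_{t+1}−ȳ) = (-20.2041) + (22.2245) + (-6.0612) + (2.9388) + (9.7959) + (-11.6327) = -2.9388
Denominator Σ(y_t−ȳ)² = 95.4286
r_1 = -2.9388 / 95.4286 = -0.031

-0.031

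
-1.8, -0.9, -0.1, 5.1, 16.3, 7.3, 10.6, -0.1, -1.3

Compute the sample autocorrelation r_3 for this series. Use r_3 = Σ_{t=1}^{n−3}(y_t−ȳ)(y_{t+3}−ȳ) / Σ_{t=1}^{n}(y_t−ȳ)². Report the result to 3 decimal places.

Mean ȳ = (-1.8 − 0.9 − 0.1 + 5.1 + 16.3 + 7.3 + 10.6 − 0.1 − 1.3)/9 = 3.9000
Numerator Σ_{t=1}^{6}(y_t−ȳ)(y_{t+3}−ȳ) = -139.2000
Denominator Σ(y_t−ȳ)² = 326.2200
r_3 = -139.2000 / 326.2200 = -0.427

-0.427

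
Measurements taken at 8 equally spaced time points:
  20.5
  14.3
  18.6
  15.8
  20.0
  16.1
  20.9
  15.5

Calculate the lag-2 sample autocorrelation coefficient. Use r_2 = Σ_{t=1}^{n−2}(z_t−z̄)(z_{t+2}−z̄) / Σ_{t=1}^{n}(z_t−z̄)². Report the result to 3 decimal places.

0.534

Mean z̄ = (20.5 + 14.3 + 18.6 + 15.8 + 20.0 + 16.1 + 20.9 + 15.5)/8 = 17.7125
Deviations from mean: 2.7875, -3.4125, 0.8875, -1.9125, 2.2875, -1.6125, 3.1875, -2.2125
Σ(z_t−z̄)(z_{t+2}−z̄) = (2.4739) + (6.5264) + (2.0302) + (3.0839) + (7.2914) + (3.5677) = 24.9734
Denominator Σ(z_t−z̄)² = 46.7488
r_2 = 24.9734 / 46.7488 = 0.534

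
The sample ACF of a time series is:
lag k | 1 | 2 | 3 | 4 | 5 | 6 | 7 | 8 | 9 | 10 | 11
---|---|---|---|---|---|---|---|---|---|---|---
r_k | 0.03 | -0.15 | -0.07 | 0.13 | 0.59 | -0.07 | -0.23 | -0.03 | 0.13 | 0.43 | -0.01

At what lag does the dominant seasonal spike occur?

5

The largest autocorrelation is r_5 = 0.59, with a weaker echo at lag 10 (0.43); the remaining lags stay at or below 0.13.
The dominant spike at lag 5 indicates a seasonal period of 5.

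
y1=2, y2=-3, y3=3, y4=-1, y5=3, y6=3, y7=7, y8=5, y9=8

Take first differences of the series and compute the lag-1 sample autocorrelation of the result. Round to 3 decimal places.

First differences Δy: -5, 6, -4, 4, 0, 4, -2, 3
Mean of differences = 0.7500
Numerator Σ(Δy_t−Δȳ)(Δy_{t+1}−Δȳ) = -90.5625
Denominator Σ(Δy_t−Δȳ)² = 117.5000
r_1(Δy) = -90.5625 / 117.5000 = -0.771

-0.771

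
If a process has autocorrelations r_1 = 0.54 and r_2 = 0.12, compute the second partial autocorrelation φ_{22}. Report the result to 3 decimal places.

φ_{22} = (r_2 − r_1²) / (1 − r_1²)
r_1² = (0.54)² = 0.2916
Numerator = 0.12 − 0.2916 = -0.1716; denominator = 1 − 0.2916 = 0.7084
φ_{22} = -0.1716 / 0.7084 = -0.242

-0.242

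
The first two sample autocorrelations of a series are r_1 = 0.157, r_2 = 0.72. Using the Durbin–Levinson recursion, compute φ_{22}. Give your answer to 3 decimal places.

0.713

φ_{22} = (r_2 − r_1²) / (1 − r_1²)
r_1² = (0.157)² = 0.024649
Numerator = 0.72 − 0.0246 = 0.6954; denominator = 1 − 0.0246 = 0.9754
φ_{22} = 0.6954 / 0.9754 = 0.713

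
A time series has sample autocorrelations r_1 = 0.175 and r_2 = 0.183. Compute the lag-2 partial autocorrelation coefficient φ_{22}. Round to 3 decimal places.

0.157

φ_{22} = (r_2 − r_1²) / (1 − r_1²)
r_1² = (0.175)² = 0.030625
Numerator = 0.183 − 0.0306 = 0.1524; denominator = 1 − 0.0306 = 0.9694
φ_{22} = 0.1524 / 0.9694 = 0.157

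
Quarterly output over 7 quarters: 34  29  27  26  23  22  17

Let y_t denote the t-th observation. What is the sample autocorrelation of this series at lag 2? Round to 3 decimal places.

0.170

Mean ȳ = (34 + 29 + 27 + 26 + 23 + 22 + 17)/7 = 25.4286
Numerator Σ_{t=1}^{5}(y_t−ȳ)(y_{t+2}−ȳ) = 30.2041
Denominator Σ(y_t−ȳ)² = 177.7143
r_2 = 30.2041 / 177.7143 = 0.170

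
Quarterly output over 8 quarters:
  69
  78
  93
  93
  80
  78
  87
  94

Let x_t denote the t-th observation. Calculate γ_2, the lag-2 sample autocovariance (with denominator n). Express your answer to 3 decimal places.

Mean x̄ = (69 + 78 + 93 + 93 + 80 + 78 + 87 + 94)/8 = 84.0000
Deviations: -15.0000, -6.0000, 9.0000, 9.0000, -4.0000, -6.0000, 3.0000, 10.0000
Σ_{t=1}^{6}(x_t−x̄)(x_{t+2}−x̄) = -351.0000
γ_2 = -351.0000 / 8 = -43.875

-43.875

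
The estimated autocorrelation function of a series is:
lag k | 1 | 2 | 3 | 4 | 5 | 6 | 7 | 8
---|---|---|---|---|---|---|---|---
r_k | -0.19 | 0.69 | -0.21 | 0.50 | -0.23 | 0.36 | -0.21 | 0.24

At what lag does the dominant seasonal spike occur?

The largest autocorrelation is r_2 = 0.69, with weaker echoes at lags 4 (0.50), 6 (0.36) and 8 (0.24); the remaining lags stay at or below -0.19.
The dominant spike at lag 2 indicates a seasonal period of 2.

2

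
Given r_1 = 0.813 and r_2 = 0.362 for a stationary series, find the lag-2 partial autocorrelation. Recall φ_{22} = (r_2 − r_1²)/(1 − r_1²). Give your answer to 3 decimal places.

-0.882

φ_{22} = (r_2 − r_1²) / (1 − r_1²)
r_1² = (0.813)² = 0.660969
Numerator = 0.362 − 0.6610 = -0.2990; denominator = 1 − 0.6610 = 0.3390
φ_{22} = -0.2990 / 0.3390 = -0.882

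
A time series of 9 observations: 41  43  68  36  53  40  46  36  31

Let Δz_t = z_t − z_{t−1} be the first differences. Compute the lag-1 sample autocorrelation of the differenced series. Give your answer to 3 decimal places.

First differences Δz: 2, 25, -32, 17, -13, 6, -10, -5
Mean of differences = -1.2500
Numerator Σ(Δz_t−Δz̄)(Δz_{t+1}−Δz̄) = -1613.3125
Denominator Σ(Δz_t−Δz̄)² = 2259.5000
r_1(Δz) = -1613.3125 / 2259.5000 = -0.714

-0.714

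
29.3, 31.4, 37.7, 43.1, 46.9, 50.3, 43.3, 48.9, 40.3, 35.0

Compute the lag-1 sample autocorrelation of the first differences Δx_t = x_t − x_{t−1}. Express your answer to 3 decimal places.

First differences Δx: 2.1, 6.3, 5.4, 3.8, 3.4, -7.0, 5.6, -8.6, -5.3
Mean of differences = 0.6333
Numerator Σ(Δx_t−Δx̄)(Δx_{t+1}−Δx̄) = 9.0722
Denominator Σ(Δx_t−Δx̄)² = 278.0600
r_1(Δx) = 9.0722 / 278.0600 = 0.033

0.033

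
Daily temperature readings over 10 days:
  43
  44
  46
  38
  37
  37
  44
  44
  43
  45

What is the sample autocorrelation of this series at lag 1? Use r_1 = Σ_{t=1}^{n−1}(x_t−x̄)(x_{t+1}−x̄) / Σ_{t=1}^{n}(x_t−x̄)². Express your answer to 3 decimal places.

0.365

Mean x̄ = (43 + 44 + 46 + 38 + 37 + 37 + 44 + 44 + 43 + 45)/10 = 42.1000
Numerator Σ_{t=1}^{9}(x_t−x̄)(x_{t+1}−x̄) = 38.2900
Denominator Σ(x_t−x̄)² = 104.9000
r_1 = 38.2900 / 104.9000 = 0.365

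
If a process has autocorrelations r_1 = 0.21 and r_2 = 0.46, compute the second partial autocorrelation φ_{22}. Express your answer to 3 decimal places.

φ_{22} = (r_2 − r_1²) / (1 − r_1²)
r_1² = (0.21)² = 0.0441
Numerator = 0.46 − 0.0441 = 0.4159; denominator = 1 − 0.0441 = 0.9559
φ_{22} = 0.4159 / 0.9559 = 0.435

0.435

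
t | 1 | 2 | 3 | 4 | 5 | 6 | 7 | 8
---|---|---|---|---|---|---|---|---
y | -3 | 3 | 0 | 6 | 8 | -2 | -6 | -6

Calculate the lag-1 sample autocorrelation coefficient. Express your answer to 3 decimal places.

0.366

Mean ȳ = (-3 + 3 + 0 + 6 + 8 − 2 − 6 − 6)/8 = 0.0000
Deviations from mean: -3.0000, 3.0000, 0.0000, 6.0000, 8.0000, -2.0000, -6.0000, -6.0000
Σ(y_t−ȳ)(y_{t+1}−ȳ) = (-9.0000) + (0.0000) + (0.0000) + (48.0000) + (-16.0000) + (12.0000) + (36.0000) = 71.0000
Denominator Σ(y_t−ȳ)² = 194.0000
r_1 = 71.0000 / 194.0000 = 0.366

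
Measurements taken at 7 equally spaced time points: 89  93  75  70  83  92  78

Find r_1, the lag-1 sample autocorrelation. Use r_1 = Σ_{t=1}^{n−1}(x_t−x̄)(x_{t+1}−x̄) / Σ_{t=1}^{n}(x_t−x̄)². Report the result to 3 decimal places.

0.081

Mean x̄ = (89 + 93 + 75 + 70 + 83 + 92 + 78)/7 = 82.8571
Deviations from mean: 6.1429, 10.1429, -7.8571, -12.8571, 0.1429, 9.1429, -4.8571
Σ(x_t−x̄)(x_{t+1}−x̄) = (62.3061) + (-79.6939) + (101.0204) + (-1.8367) + (1.3061) + (-44.4082) = 38.6939
Denominator Σ(x_t−x̄)² = 474.8571
r_1 = 38.6939 / 474.8571 = 0.081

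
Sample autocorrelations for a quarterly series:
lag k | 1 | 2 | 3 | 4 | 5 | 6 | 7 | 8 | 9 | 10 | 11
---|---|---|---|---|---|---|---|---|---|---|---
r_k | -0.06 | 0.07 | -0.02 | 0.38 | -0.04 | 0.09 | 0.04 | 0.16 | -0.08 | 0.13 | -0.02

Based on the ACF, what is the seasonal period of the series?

The largest autocorrelation is r_4 = 0.38, with a weaker echo at lag 8 (0.16); the remaining lags stay at or below 0.13.
The dominant spike at lag 4 indicates a seasonal period of 4.

4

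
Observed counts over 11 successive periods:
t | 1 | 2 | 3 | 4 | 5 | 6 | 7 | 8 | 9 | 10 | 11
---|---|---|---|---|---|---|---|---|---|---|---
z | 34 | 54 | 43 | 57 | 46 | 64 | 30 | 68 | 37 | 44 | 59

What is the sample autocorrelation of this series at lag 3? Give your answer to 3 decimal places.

-0.206

Mean z̄ = (34 + 54 + 43 + 57 + 46 + 64 + 30 + 68 + 37 + 44 + 59)/11 = 48.7273
Numerator Σ_{t=1}^{8}(z_t−z̄)(z_{t+3}−z̄) = -323.7686
Denominator Σ(z_t−z̄)² = 1574.1818
r_3 = -323.7686 / 1574.1818 = -0.206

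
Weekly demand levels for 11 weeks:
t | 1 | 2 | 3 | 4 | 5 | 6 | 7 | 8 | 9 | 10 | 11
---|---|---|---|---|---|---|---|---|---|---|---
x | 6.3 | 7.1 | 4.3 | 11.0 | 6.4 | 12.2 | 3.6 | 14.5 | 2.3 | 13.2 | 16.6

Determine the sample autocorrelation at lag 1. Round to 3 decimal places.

Mean x̄ = (6.3 + 7.1 + 4.3 + 11.0 + 6.4 + 12.2 + 3.6 + 14.5 + 2.3 + 13.2 + 16.6)/11 = 8.8636
Numerator Σ_{t=1}^{10}(x_t−x̄)(x_{t+1}−x̄) = -89.8013
Denominator Σ(x_t−x̄)² = 233.4855
r_1 = -89.8013 / 233.4855 = -0.385

-0.385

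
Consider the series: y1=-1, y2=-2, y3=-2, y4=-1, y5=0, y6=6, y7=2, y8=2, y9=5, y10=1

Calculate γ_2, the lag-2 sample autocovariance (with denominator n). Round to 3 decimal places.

Mean ȳ = (-1 − 2 − 2 − 1 + 0 + 6 + 2 + 2 + 5 + 1)/10 = 1.0000
Σ_{t=1}^{8}(y_t−ȳ)(y_{t+2}−ȳ) = 13.0000
γ_2 = 13.0000 / 10 = 1.300

1.300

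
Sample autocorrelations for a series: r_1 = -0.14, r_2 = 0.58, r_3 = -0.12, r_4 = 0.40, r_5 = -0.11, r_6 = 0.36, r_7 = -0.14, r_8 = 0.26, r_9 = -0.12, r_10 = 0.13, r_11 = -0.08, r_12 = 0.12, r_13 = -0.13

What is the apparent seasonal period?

The largest autocorrelation is r_2 = 0.58, with weaker echoes at lags 4 (0.40), 6 (0.36) and 8 (0.26); the remaining lags stay at or below 0.13.
The dominant spike at lag 2 indicates a seasonal period of 2.

2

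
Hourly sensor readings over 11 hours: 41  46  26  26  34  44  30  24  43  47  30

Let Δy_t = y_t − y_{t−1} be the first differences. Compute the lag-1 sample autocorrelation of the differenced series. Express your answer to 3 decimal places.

-0.123

First differences Δy: 5, -20, 0, 8, 10, -14, -6, 19, 4, -17
Mean of differences = -1.1000
Numerator Σ(Δy_t−Δȳ)(Δy_{t+1}−Δȳ) = -182.1100
Denominator Σ(Δy_t−Δȳ)² = 1474.9000
r_1(Δy) = -182.1100 / 1474.9000 = -0.123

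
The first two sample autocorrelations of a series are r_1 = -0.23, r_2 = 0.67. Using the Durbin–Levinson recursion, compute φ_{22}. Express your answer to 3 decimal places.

φ_{22} = (r_2 − r_1²) / (1 − r_1²)
r_1² = (-0.23)² = 0.0529
Numerator = 0.67 − 0.0529 = 0.6171; denominator = 1 − 0.0529 = 0.9471
φ_{22} = 0.6171 / 0.9471 = 0.652

0.652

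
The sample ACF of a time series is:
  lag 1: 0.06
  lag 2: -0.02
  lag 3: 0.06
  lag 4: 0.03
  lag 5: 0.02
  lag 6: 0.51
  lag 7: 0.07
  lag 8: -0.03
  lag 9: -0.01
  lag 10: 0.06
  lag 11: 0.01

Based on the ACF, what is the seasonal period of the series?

6

The largest autocorrelation is r_6 = 0.51; the remaining lags stay at or below 0.07.
The dominant spike at lag 6 indicates a seasonal period of 6.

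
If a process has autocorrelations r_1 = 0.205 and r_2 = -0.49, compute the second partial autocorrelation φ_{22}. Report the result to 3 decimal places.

φ_{22} = (r_2 − r_1²) / (1 − r_1²)
r_1² = (0.205)² = 0.042025
Numerator = -0.49 − 0.0420 = -0.5320; denominator = 1 − 0.0420 = 0.9580
φ_{22} = -0.5320 / 0.9580 = -0.555

-0.555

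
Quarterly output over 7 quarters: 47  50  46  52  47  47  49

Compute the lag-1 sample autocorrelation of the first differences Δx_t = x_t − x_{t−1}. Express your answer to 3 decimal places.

-0.729

First differences Δx: 3, -4, 6, -5, 0, 2
Mean of differences = 0.3333
Numerator Σ(Δx_t−Δx̄)(Δx_{t+1}−Δx̄) = -65.1111
Denominator Σ(Δx_t−Δx̄)² = 89.3333
r_1(Δx) = -65.1111 / 89.3333 = -0.729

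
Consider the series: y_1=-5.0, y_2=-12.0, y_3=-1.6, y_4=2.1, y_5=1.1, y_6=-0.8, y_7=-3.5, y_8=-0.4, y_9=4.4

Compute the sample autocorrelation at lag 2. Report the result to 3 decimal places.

-0.276

Mean ȳ = (-5.0 − 12.0 − 1.6 + 2.1 + 1.1 − 0.8 − 3.5 − 0.4 + 4.4)/9 = -1.7444
Σ(y_t−ȳ)(y_{t+2}−ȳ) = (-0.4702) + (-39.4269) + (0.4109) + (3.6309) + (-4.9936) + (1.2698) + (-10.7869) = -50.3662
Denominator Σ(y_t−ȳ)² = 182.2022
r_2 = -50.3662 / 182.2022 = -0.276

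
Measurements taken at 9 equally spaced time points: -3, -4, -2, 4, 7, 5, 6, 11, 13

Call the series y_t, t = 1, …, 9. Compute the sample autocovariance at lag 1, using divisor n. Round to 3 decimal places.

20.678

Mean ȳ = (-3 − 4 − 2 + 4 + 7 + 5 + 6 + 11 + 13)/9 = 4.1111
Σ_{t=1}^{8}(y_t−ȳ)(y_{t+1}−ȳ) = 186.0988
γ_1 = 186.0988 / 9 = 20.678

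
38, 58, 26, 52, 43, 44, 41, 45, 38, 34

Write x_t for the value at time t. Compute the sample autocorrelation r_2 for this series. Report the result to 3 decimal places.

Mean x̄ = (38 + 58 + 26 + 52 + 43 + 44 + 41 + 45 + 38 + 34)/10 = 41.9000
Numerator Σ_{t=1}^{8}(x_t−x̄)(x_{t+2}−x̄) = 212.8800
Denominator Σ(x_t−x̄)² = 722.9000
r_2 = 212.8800 / 722.9000 = 0.294

0.294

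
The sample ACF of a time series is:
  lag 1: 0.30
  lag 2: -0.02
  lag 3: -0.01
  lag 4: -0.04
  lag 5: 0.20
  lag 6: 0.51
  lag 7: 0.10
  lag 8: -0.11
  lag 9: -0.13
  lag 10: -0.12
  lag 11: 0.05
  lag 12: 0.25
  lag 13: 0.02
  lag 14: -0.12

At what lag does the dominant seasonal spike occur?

The largest autocorrelation is r_6 = 0.51; the remaining lags stay at or below 0.30.
The dominant spike at lag 6 indicates a seasonal period of 6.

6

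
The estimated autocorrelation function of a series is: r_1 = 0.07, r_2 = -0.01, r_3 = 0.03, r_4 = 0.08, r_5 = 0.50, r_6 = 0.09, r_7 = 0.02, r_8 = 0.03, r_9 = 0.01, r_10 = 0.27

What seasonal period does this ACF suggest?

The largest autocorrelation is r_5 = 0.50, with a weaker echo at lag 10 (0.27); the remaining lags stay at or below 0.09.
The dominant spike at lag 5 indicates a seasonal period of 5.

5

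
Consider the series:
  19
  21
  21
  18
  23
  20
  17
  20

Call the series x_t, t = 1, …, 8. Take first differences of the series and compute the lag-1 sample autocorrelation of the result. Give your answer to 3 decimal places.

First differences Δx: 2, 0, -3, 5, -3, -3, 3
Mean of differences = 0.1429
Numerator Σ(Δx_t−Δx̄)(Δx_{t+1}−Δx̄) = -29.4490
Denominator Σ(Δx_t−Δx̄)² = 64.8571
r_1(Δx) = -29.4490 / 64.8571 = -0.454

-0.454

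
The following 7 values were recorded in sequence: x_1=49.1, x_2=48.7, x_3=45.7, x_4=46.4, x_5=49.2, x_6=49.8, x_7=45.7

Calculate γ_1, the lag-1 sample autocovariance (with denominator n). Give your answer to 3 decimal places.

-0.163

Mean x̄ = (49.1 + 48.7 + 45.7 + 46.4 + 49.2 + 49.8 + 45.7)/7 = 47.8000
Σ_{t=1}^{6}(x_t−x̄)(x_{t+1}−x̄) = -1.1400
γ_1 = -1.1400 / 7 = -0.163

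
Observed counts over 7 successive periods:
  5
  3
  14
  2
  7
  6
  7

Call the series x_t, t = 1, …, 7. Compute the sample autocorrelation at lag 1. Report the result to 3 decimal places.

-0.631

Mean x̄ = (5 + 3 + 14 + 2 + 7 + 6 + 7)/7 = 6.2857
Deviations from mean: -1.2857, -3.2857, 7.7143, -4.2857, 0.7143, -0.2857, 0.7143
Σ(x_t−x̄)(x_{t+1}−x̄) = (4.2245) + (-25.3469) + (-33.0612) + (-3.0612) + (-0.2041) + (-0.2041) = -57.6531
Denominator Σ(x_t−x̄)² = 91.4286
r_1 = -57.6531 / 91.4286 = -0.631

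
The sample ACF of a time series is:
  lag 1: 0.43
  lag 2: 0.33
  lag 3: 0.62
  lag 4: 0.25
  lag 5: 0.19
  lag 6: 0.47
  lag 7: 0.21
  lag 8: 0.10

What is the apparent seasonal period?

The largest autocorrelation is r_3 = 0.62, with a weaker echo at lag 6 (0.47); the remaining lags stay at or below 0.43. The elevated value at lag 1 (0.43), dropping to 0.33 at lag 2, reflects decaying short-term dependence rather than seasonality.
The dominant spike at lag 3 indicates a seasonal period of 3.

3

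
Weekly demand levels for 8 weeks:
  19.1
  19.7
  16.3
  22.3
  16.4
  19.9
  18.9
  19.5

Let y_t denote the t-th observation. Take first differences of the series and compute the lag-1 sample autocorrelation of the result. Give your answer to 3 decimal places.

-0.857

First differences Δy: 0.6, -3.4, 6.0, -5.9, 3.5, -1.0, 0.6
Mean of differences = 0.0571
Numerator Σ(Δy_t−Δȳ)(Δy_{t+1}−Δȳ) = -82.5476
Denominator Σ(Δy_t−Δȳ)² = 96.3171
r_1(Δy) = -82.5476 / 96.3171 = -0.857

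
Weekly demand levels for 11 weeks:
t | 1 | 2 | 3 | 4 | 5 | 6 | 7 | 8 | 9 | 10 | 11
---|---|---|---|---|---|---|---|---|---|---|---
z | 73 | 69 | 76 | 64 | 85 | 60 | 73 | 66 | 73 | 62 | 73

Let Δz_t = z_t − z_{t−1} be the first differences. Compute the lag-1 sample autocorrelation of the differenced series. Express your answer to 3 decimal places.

First differences Δz: -4, 7, -12, 21, -25, 13, -7, 7, -11, 11
Mean of differences = 0.0000
Numerator Σ(Δz_t−Δz̄)(Δz_{t+1}−Δz̄) = -1552.0000
Denominator Σ(Δz_t−Δz̄)² = 1784.0000
r_1(Δz) = -1552.0000 / 1784.0000 = -0.870

-0.870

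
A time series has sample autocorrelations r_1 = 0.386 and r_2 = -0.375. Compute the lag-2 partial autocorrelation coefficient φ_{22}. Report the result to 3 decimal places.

-0.616

φ_{22} = (r_2 − r_1²) / (1 − r_1²)
r_1² = (0.386)² = 0.148996
Numerator = -0.375 − 0.1490 = -0.5240; denominator = 1 − 0.1490 = 0.8510
φ_{22} = -0.5240 / 0.8510 = -0.616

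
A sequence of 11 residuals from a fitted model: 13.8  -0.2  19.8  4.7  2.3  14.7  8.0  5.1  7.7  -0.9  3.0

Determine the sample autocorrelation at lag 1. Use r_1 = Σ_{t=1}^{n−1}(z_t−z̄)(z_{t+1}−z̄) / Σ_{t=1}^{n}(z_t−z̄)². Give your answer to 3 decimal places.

Mean z̄ = (13.8 − 0.2 + 19.8 + 4.7 + 2.3 + 14.7 + 8.0 + 5.1 + 7.7 − 0.9 + 3.0)/11 = 7.0909
Numerator Σ_{t=1}^{10}(z_t−z̄)(z_{t+1}−z̄) = -165.2446
Denominator Σ(z_t−z̄)² = 432.0091
r_1 = -165.2446 / 432.0091 = -0.383

-0.383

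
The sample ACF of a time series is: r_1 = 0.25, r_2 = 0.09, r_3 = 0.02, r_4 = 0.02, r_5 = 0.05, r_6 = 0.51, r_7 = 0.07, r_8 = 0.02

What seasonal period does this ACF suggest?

6

The largest autocorrelation is r_6 = 0.51; the remaining lags stay at or below 0.25. The elevated value at lag 1 (0.25), dropping to 0.09 at lag 2, reflects decaying short-term dependence rather than seasonality.
The dominant spike at lag 6 indicates a seasonal period of 6.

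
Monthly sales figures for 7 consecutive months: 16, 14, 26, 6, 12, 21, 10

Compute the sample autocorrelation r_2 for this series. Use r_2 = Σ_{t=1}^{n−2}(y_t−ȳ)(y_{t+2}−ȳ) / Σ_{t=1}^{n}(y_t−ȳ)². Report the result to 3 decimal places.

Mean ȳ = (16 + 14 + 26 + 6 + 12 + 21 + 10)/7 = 15.0000
Deviations from mean: 1.0000, -1.0000, 11.0000, -9.0000, -3.0000, 6.0000, -5.0000
Numerator Σ_{t=1}^{5}(y_t−ȳ)(y_{t+2}−ȳ) = -52.0000
Denominator Σ(y_t−ȳ)² = 274.0000
r_2 = -52.0000 / 274.0000 = -0.190

-0.190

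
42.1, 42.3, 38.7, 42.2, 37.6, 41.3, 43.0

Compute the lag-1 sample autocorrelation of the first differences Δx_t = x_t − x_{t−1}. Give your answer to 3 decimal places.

-0.637

First differences Δx: 0.2, -3.6, 3.5, -4.6, 3.7, 1.7
Mean of differences = 0.1500
Numerator Σ(Δx_t−Δx̄)(Δx_{t+1}−Δx̄) = -40.0225
Denominator Σ(Δx_t−Δx̄)² = 62.8550
r_1(Δx) = -40.0225 / 62.8550 = -0.637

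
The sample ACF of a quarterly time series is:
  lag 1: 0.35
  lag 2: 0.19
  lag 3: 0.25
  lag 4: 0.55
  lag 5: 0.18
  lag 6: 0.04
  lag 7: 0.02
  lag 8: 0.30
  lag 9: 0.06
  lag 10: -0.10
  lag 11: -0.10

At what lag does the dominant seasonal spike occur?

4

The largest autocorrelation is r_4 = 0.55; the remaining lags stay at or below 0.35. The elevated value at lag 1 (0.35), dropping to 0.19 at lag 2, reflects decaying short-term dependence rather than seasonality.
The dominant spike at lag 4 indicates a seasonal period of 4.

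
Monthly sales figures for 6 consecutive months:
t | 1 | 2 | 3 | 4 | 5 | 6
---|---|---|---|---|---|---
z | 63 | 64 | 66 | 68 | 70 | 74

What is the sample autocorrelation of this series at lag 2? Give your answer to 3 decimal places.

Mean z̄ = (63 + 64 + 66 + 68 + 70 + 74)/6 = 67.5000
Deviations from mean: -4.5000, -3.5000, -1.5000, 0.5000, 2.5000, 6.5000
Σ(z_t−z̄)(z_{t+2}−z̄) = (6.7500) + (-1.7500) + (-3.7500) + (3.2500) = 4.5000
Denominator Σ(z_t−z̄)² = 83.5000
r_2 = 4.5000 / 83.5000 = 0.054

0.054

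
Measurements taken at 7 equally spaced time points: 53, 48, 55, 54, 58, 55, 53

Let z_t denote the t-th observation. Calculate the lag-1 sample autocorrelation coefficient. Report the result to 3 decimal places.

0.053

Mean z̄ = (53 + 48 + 55 + 54 + 58 + 55 + 53)/7 = 53.7143
Deviations from mean: -0.7143, -5.7143, 1.2857, 0.2857, 4.2857, 1.2857, -0.7143
Σ(z_t−z̄)(z_{t+1}−z̄) = (4.0816) + (-7.3469) + (0.3673) + (1.2245) + (5.5102) + (-0.9184) = 2.9184
Denominator Σ(z_t−z̄)² = 55.4286
r_1 = 2.9184 / 55.4286 = 0.053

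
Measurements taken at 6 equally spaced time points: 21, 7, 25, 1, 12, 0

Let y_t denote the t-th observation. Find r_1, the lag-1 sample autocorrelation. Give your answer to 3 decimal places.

-0.481

Mean ȳ = (21 + 7 + 25 + 1 + 12 + 0)/6 = 11.0000
Deviations from mean: 10.0000, -4.0000, 14.0000, -10.0000, 1.0000, -11.0000
Σ(y_t−ȳ)(y_{t+1}−ȳ) = (-40.0000) + (-56.0000) + (-140.0000) + (-10.0000) + (-11.0000) = -257.0000
Denominator Σ(y_t−ȳ)² = 534.0000
r_1 = -257.0000 / 534.0000 = -0.481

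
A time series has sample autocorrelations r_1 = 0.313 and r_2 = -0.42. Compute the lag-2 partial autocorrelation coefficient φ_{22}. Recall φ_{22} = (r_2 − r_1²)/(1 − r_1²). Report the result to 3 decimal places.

-0.574

φ_{22} = (r_2 − r_1²) / (1 − r_1²)
r_1² = (0.313)² = 0.097969
Numerator = -0.42 − 0.0980 = -0.5180; denominator = 1 − 0.0980 = 0.9020
φ_{22} = -0.5180 / 0.9020 = -0.574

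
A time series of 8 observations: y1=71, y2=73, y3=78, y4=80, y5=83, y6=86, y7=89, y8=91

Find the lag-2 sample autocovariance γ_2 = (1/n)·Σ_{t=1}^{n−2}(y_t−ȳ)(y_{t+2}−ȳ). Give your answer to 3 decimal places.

Mean ȳ = (71 + 73 + 78 + 80 + 83 + 86 + 89 + 91)/8 = 81.3750
Deviations: -10.3750, -8.3750, -3.3750, -1.3750, 1.6250, 4.6250, 7.6250, 9.6250
Σ_{t=1}^{6}(y_t−ȳ)(y_{t+2}−ȳ) = 91.5938
γ_2 = 91.5938 / 8 = 11.449

11.449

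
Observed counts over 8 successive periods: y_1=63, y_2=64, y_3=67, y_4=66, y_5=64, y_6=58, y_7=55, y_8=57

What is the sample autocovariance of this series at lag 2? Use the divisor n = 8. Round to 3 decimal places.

1.828

Mean ȳ = (63 + 64 + 67 + 66 + 64 + 58 + 55 + 57)/8 = 61.7500
Σ_{t=1}^{6}(y_t−ȳ)(y_{t+2}−ȳ) = 14.6250
γ_2 = 14.6250 / 8 = 1.828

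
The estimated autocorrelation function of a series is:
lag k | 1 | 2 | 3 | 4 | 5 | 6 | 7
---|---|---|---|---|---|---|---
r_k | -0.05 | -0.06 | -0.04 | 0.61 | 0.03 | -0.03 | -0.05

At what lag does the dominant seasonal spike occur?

The largest autocorrelation is r_4 = 0.61; the remaining lags stay at or below 0.03.
The dominant spike at lag 4 indicates a seasonal period of 4.

4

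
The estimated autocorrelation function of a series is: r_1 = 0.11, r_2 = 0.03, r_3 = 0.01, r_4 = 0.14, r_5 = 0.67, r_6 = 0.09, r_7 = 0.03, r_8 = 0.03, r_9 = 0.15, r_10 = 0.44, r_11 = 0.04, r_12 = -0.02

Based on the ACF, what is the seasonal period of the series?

The largest autocorrelation is r_5 = 0.67, with a weaker echo at lag 10 (0.44); the remaining lags stay at or below 0.15.
The dominant spike at lag 5 indicates a seasonal period of 5.

5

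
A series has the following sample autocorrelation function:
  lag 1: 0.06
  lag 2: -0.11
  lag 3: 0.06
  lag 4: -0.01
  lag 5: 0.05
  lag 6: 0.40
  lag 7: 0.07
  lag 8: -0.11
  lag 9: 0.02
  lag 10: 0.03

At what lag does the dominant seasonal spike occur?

The largest autocorrelation is r_6 = 0.40; the remaining lags stay at or below 0.07.
The dominant spike at lag 6 indicates a seasonal period of 6.

6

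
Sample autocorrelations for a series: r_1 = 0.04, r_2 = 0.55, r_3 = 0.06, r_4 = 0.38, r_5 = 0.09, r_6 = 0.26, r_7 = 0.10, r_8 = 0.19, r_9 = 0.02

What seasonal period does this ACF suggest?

The largest autocorrelation is r_2 = 0.55, with weaker echoes at lags 4 (0.38), 6 (0.26) and 8 (0.19); the remaining lags stay at or below 0.10.
The dominant spike at lag 2 indicates a seasonal period of 2.

2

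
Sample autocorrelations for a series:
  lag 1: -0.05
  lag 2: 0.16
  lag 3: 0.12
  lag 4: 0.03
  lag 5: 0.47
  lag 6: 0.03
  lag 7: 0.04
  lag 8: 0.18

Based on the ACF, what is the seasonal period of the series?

The largest autocorrelation is r_5 = 0.47; the remaining lags stay at or below 0.18.
The dominant spike at lag 5 indicates a seasonal period of 5.

5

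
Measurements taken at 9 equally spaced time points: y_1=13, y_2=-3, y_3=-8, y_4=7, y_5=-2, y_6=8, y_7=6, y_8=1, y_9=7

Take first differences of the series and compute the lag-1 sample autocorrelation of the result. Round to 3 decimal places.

First differences Δy: -16, -5, 15, -9, 10, -2, -5, 6
Mean of differences = -0.7500
Numerator Σ(Δy_t−Δȳ)(Δy_{t+1}−Δȳ) = -257.5625
Denominator Σ(Δy_t−Δȳ)² = 747.5000
r_1(Δy) = -257.5625 / 747.5000 = -0.345

-0.345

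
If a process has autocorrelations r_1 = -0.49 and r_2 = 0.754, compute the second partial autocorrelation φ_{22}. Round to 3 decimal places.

φ_{22} = (r_2 − r_1²) / (1 − r_1²)
r_1² = (-0.49)² = 0.2401
Numerator = 0.754 − 0.2401 = 0.5139; denominator = 1 − 0.2401 = 0.7599
φ_{22} = 0.5139 / 0.7599 = 0.676

0.676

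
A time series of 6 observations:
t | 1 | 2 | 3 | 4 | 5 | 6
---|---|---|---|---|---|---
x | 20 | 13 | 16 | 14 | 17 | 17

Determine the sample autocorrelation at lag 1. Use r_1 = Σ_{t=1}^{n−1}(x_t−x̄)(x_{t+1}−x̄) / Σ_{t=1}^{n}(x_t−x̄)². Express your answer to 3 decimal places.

-0.401

Mean x̄ = (20 + 13 + 16 + 14 + 17 + 17)/6 = 16.1667
Deviations from mean: 3.8333, -3.1667, -0.1667, -2.1667, 0.8333, 0.8333
Numerator Σ_{t=1}^{5}(x_t−x̄)(x_{t+1}−x̄) = -12.3611
Denominator Σ(x_t−x̄)² = 30.8333
r_1 = -12.3611 / 30.8333 = -0.401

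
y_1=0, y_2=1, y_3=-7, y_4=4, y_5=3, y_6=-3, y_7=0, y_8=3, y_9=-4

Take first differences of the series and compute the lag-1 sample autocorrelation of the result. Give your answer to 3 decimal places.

First differences Δy: 1, -8, 11, -1, -6, 3, 3, -7
Mean of differences = -0.5000
Numerator Σ(Δy_t−Δȳ)(Δy_{t+1}−Δȳ) = -130.2500
Denominator Σ(Δy_t−Δȳ)² = 288.0000
r_1(Δy) = -130.2500 / 288.0000 = -0.452

-0.452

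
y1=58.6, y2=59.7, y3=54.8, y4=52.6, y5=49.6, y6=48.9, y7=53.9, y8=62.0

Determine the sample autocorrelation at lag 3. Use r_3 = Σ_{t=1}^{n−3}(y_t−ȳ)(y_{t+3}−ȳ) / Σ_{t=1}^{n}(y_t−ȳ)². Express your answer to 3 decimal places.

-0.431

Mean ȳ = (58.6 + 59.7 + 54.8 + 52.6 + 49.6 + 48.9 + 53.9 + 62.0)/8 = 55.0125
Deviations from mean: 3.5875, 4.6875, -0.2125, -2.4125, -5.4125, -6.1125, -1.1125, 6.9875
Numerator Σ_{t=1}^{5}(y_t−ȳ)(y_{t+3}−ȳ) = -67.8630
Denominator Σ(y_t−ȳ)² = 157.4288
r_3 = -67.8630 / 157.4288 = -0.431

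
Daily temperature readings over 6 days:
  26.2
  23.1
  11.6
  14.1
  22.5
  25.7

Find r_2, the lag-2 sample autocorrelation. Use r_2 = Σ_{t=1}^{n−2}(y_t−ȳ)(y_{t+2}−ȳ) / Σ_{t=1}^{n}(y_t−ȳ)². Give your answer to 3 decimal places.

Mean ȳ = (26.2 + 23.1 + 11.6 + 14.1 + 22.5 + 25.7)/6 = 20.5333
Deviations from mean: 5.6667, 2.5667, -8.9333, -6.4333, 1.9667, 5.1667
Numerator Σ_{t=1}^{4}(y_t−ȳ)(y_{t+2}−ȳ) = -117.9422
Denominator Σ(y_t−ȳ)² = 190.4533
r_2 = -117.9422 / 190.4533 = -0.619

-0.619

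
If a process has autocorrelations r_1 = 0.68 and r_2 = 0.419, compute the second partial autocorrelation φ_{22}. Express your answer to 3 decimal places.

-0.081

φ_{22} = (r_2 − r_1²) / (1 − r_1²)
r_1² = (0.68)² = 0.4624
Numerator = 0.419 − 0.4624 = -0.0434; denominator = 1 − 0.4624 = 0.5376
φ_{22} = -0.0434 / 0.5376 = -0.081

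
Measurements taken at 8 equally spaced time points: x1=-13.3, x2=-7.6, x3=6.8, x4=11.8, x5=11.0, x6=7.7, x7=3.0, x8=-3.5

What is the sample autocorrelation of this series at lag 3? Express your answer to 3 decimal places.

-0.421

Mean x̄ = (-13.3 − 7.6 + 6.8 + 11.8 + 11.0 + 7.7 + 3.0 − 3.5)/8 = 1.9875
Deviations from mean: -15.2875, -9.5875, 4.8125, 9.8125, 9.0125, 5.7125, 1.0125, -5.4875
Σ(x_t−x̄)(x_{t+3}−x̄) = (-150.0086) + (-86.4073) + (27.4914) + (9.9352) + (-49.4561) = -248.4455
Denominator Σ(x_t−x̄)² = 590.0688
r_3 = -248.4455 / 590.0688 = -0.421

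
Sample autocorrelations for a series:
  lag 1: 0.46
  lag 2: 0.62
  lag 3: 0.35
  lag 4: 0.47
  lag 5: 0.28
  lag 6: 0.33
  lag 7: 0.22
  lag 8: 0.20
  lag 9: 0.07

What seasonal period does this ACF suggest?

2

The largest autocorrelation is r_2 = 0.62, with a weaker echo at lag 4 (0.47); the remaining lags stay at or below 0.46.
The dominant spike at lag 2 indicates a seasonal period of 2.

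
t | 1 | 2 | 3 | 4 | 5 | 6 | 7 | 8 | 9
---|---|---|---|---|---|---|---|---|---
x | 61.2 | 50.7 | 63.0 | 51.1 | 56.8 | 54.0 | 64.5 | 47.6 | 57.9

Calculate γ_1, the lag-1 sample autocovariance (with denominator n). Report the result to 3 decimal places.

-23.067

Mean x̄ = (61.2 + 50.7 + 63.0 + 51.1 + 56.8 + 54.0 + 64.5 + 47.6 + 57.9)/9 = 56.3111
Σ_{t=1}^{8}(x_t−x̄)(x_{t+1}−x̄) = -207.5990
γ_1 = -207.5990 / 9 = -23.067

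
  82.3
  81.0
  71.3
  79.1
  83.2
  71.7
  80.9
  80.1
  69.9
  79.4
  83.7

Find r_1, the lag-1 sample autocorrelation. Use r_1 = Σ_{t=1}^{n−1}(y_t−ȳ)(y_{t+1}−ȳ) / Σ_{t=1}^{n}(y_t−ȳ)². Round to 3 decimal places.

Mean ȳ = (82.3 + 81.0 + 71.3 + 79.1 + 83.2 + 71.7 + 80.9 + 80.1 + 69.9 + 79.4 + 83.7)/11 = 78.4182
Numerator Σ_{t=1}^{10}(y_t−ȳ)(y_{t+1}−ȳ) = -72.0767
Denominator Σ(y_t−ȳ)² = 251.2764
r_1 = -72.0767 / 251.2764 = -0.287

-0.287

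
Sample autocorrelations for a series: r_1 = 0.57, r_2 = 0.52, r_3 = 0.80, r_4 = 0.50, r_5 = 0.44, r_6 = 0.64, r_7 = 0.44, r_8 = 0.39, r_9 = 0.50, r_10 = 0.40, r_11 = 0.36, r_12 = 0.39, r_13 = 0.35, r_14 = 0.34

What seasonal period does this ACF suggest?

The largest autocorrelation is r_3 = 0.80, with a weaker echo at lag 6 (0.64); the remaining lags stay at or below 0.57. The elevated value at lag 1 (0.57), dropping to 0.52 at lag 2, reflects decaying short-term dependence rather than seasonality.
The dominant spike at lag 3 indicates a seasonal period of 3.

3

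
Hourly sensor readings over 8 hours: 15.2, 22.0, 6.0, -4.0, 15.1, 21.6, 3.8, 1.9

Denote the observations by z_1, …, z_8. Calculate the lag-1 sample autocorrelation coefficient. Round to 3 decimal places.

0.055

Mean z̄ = (15.2 + 22.0 + 6.0 − 4.0 + 15.1 + 21.6 + 3.8 + 1.9)/8 = 10.2000
Deviations from mean: 5.0000, 11.8000, -4.2000, -14.2000, 4.9000, 11.4000, -6.4000, -8.3000
Numerator Σ_{t=1}^{7}(z_t−z̄)(z_{t+1}−z̄) = 35.5200
Denominator Σ(z_t−z̄)² = 647.3400
r_1 = 35.5200 / 647.3400 = 0.055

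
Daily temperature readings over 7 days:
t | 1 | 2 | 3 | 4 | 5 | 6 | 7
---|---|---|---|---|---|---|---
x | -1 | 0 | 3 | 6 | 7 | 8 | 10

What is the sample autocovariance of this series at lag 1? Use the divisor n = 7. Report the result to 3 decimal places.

Mean x̄ = (-1 + 0 + 3 + 6 + 7 + 8 + 10)/7 = 4.7143
Deviations: -5.7143, -4.7143, -1.7143, 1.2857, 2.2857, 3.2857, 5.2857
Σ_{t=1}^{6}(x_t−x̄)(x_{t+1}−x̄) = 60.6327
γ_1 = 60.6327 / 7 = 8.662

8.662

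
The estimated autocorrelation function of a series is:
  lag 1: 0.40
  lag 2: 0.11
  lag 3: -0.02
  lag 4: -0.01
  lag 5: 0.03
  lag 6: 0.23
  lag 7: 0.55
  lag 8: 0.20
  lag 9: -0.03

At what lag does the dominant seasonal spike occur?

7

The largest autocorrelation is r_7 = 0.55; the remaining lags stay at or below 0.40. The elevated value at lag 1 (0.40), dropping to 0.11 at lag 2, reflects decaying short-term dependence rather than seasonality.
The dominant spike at lag 7 indicates a seasonal period of 7.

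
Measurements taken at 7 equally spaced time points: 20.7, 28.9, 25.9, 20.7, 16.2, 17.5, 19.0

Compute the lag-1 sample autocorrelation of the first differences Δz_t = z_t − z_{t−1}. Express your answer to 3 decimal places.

0.057

First differences Δz: 8.2, -3.0, -5.2, -4.5, 1.3, 1.5
Mean of differences = -0.2833
Numerator Σ(Δz_t−Δz̄)(Δz_{t+1}−Δz̄) = 7.1897
Denominator Σ(Δz_t−Δz̄)² = 126.9883
r_1(Δz) = 7.1897 / 126.9883 = 0.057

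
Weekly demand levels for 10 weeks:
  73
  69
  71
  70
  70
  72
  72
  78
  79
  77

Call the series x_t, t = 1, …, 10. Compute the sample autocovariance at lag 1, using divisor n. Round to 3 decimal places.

7.629

Mean x̄ = (73 + 69 + 71 + 70 + 70 + 72 + 72 + 78 + 79 + 77)/10 = 73.1000
Σ_{t=1}^{9}(x_t−x̄)(x_{t+1}−x̄) = 76.2900
γ_1 = 76.2900 / 10 = 7.629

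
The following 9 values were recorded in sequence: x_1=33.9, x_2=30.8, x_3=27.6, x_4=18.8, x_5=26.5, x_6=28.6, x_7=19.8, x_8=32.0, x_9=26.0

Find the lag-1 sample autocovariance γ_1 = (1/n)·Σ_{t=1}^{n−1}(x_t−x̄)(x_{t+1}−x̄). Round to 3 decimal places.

Mean x̄ = (33.9 + 30.8 + 27.6 + 18.8 + 26.5 + 28.6 + 19.8 + 32.0 + 26.0)/9 = 27.1111
Σ_{t=1}^{8}(x_t−x̄)(x_{t+1}−x̄) = -25.1079
γ_1 = -25.1079 / 9 = -2.790

-2.790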